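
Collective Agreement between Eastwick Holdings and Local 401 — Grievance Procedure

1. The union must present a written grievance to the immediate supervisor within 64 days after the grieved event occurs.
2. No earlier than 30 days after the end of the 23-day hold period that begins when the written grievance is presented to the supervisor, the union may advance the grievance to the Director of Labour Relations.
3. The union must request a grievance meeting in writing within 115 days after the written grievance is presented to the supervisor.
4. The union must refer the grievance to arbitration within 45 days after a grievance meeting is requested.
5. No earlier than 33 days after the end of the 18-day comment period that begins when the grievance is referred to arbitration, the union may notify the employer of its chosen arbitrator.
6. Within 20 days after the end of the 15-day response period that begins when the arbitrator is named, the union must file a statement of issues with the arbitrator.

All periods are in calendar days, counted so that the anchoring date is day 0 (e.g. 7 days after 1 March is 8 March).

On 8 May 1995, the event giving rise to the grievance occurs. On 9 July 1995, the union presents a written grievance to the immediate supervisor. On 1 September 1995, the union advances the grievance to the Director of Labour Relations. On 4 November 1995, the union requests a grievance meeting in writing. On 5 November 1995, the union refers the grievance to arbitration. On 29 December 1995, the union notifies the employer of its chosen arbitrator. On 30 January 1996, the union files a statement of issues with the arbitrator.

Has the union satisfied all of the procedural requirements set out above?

Step 1: 64 days after 8 May 1995 (when the grieved event occurs) is 11 July 1995; completed 9 July 1995, before the deadline.
Step 2: the earliest permitted date is 30 days after 1 August 1995 (end of the 23-day hold period, which began when the written grievance is presented to the supervisor on 9 July 1995), i.e. 31 August 1995; done 1 September 1995 — permitted.
Step 3: 115 days after 9 July 1995 (when the written grievance is presented to the supervisor) is 1 November 1995; done 4 November 1995 — 3 days late.
No need to go further; step 3 was not satisfied.

No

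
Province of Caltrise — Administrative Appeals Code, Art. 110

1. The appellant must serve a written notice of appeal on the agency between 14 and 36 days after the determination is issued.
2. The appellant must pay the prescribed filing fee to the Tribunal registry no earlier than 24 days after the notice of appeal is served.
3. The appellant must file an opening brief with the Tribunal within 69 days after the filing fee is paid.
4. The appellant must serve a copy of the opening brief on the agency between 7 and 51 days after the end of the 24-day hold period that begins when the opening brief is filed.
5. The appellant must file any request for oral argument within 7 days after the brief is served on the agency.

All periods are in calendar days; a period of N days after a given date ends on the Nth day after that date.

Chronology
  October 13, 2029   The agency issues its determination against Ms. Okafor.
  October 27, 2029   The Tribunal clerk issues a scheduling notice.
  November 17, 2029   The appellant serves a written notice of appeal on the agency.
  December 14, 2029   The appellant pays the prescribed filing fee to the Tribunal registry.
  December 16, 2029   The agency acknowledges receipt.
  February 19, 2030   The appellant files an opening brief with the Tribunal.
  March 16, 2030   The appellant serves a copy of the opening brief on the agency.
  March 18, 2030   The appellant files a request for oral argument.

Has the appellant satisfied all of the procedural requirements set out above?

(1) the permitted window runs from October 13, 2029 + 14 = October 27, 2029 to October 13, 2029 + 36 = November 18, 2029; November 17, 2029 falls inside that range.
(2) permitted from November 17, 2029 + 24 days = December 11, 2029 onward; done December 14, 2029, after the minimum wait.
(3) due by December 14, 2029 + 69 days = February 21, 2030; February 19, 2030 is within that limit.
(4) the permitted window runs from March 15, 2030 + 7 = March 22, 2030 to March 15, 2030 + 51 = May 5, 2030; March 16, 2030 is 6 days too early.

No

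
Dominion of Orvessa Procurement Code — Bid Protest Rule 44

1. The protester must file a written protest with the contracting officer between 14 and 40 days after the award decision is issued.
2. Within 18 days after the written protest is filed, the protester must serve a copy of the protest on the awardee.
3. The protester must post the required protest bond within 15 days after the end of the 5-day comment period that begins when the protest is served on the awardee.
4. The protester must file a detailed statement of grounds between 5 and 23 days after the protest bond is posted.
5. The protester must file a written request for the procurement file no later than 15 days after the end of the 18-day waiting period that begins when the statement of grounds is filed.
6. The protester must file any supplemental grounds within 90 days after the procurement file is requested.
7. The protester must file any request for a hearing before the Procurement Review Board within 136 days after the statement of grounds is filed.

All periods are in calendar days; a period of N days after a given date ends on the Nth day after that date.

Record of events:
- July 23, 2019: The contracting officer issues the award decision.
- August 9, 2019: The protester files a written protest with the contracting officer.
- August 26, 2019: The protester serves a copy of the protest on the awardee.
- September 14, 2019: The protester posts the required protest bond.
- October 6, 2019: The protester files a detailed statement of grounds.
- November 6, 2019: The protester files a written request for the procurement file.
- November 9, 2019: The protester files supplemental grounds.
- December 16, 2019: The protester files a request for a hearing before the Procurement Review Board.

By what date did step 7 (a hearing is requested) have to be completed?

February 19, 2020

Step 7 runs from October 6, 2019, when the statement of grounds is filed. 136 days after October 6, 2019 is February 19, 2020.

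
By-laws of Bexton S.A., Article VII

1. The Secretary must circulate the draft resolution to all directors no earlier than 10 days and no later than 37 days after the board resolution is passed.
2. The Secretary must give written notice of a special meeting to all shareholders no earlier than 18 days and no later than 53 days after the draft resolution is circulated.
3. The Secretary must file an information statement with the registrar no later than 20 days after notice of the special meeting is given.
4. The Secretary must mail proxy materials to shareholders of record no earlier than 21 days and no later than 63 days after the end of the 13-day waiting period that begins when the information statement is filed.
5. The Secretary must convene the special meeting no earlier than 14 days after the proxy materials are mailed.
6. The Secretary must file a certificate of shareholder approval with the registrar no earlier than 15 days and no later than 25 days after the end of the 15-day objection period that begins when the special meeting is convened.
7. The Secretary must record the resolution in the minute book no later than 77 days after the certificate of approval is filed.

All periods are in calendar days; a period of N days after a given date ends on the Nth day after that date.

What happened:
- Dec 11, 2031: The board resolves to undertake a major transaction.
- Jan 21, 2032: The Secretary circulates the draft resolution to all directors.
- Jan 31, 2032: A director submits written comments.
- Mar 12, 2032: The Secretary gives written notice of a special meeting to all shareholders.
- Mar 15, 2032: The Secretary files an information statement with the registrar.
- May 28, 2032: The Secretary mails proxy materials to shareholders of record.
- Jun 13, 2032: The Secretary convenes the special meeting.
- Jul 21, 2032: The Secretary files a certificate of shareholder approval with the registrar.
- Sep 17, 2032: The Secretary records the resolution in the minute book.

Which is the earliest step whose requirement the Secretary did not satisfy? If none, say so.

Step 1

Step 1: the window is 10–37 days after Dec 11, 2031 (when the board resolution is passed), so Dec 21, 2031 through Jan 17, 2032; Jan 21, 2032 is 4 days past the end of the window.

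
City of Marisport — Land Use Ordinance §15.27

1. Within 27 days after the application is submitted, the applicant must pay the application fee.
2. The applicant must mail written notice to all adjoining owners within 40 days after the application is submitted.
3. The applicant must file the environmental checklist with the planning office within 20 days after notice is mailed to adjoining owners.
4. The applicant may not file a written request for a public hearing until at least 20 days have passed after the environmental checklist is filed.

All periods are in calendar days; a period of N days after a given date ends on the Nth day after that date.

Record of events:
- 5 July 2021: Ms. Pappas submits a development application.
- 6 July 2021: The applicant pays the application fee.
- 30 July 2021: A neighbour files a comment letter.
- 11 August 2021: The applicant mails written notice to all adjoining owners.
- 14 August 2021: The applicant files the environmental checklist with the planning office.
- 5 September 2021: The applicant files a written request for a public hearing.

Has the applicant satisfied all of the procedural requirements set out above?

(1) due by 5 July 2021 + 27 days = 1 August 2021; completed 6 July 2021, before the deadline.
(2) due by 5 July 2021 + 40 days = 14 August 2021; completed 11 August 2021, before the deadline.
(3) due by 11 August 2021 + 20 days = 31 August 2021; done 14 August 2021 — timely.
(4) permitted from 14 August 2021 + 20 days = 3 September 2021 onward; 5 September 2021 is on or after that date.

Yes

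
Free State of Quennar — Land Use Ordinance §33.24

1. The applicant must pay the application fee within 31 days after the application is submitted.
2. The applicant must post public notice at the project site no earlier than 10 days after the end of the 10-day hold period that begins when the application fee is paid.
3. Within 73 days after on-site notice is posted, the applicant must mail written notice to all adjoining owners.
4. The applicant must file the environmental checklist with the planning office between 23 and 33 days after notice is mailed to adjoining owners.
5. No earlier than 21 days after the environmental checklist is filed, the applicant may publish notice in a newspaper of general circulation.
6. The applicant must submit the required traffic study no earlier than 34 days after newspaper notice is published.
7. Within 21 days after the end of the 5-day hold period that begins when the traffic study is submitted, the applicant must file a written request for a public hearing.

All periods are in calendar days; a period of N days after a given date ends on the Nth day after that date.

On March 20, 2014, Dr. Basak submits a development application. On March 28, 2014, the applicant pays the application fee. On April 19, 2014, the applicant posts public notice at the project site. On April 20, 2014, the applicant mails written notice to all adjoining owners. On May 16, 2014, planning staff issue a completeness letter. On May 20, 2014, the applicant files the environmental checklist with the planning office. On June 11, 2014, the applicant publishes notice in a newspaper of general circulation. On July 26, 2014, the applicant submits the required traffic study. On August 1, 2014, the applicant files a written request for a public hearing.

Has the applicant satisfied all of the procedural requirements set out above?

Step 1 — counting 31 days from March 20, 2014 (when the application is submitted) gives a deadline of April 20, 2014; March 28, 2014 is within that limit.
Step 2 — must wait 10 days from April 7, 2014 (end of the 10-day hold period, which began when the application fee is paid on March 28, 2014), so not before April 17, 2014; done April 19, 2014 — permitted.
Step 3 — counting 73 days from April 19, 2014 (when on-site notice is posted) gives a deadline of July 1, 2014; done April 20, 2014 — timely.
Step 4 — 23 and 33 days from April 20, 2014 (when notice is mailed to adjoining owners) are May 13, 2014 and May 23, 2014 respectively; May 20, 2014 falls inside that range.
Step 5 — must wait 21 days from May 20, 2014 (when the environmental checklist is filed), so not before June 10, 2014; done June 11, 2014, after the minimum wait.
Step 6 — must wait 34 days from June 11, 2014 (when newspaper notice is published), so not before July 15, 2014; done July 26, 2014, after the minimum wait.
Step 7 — counting 21 days from July 31, 2014 (end of the 5-day hold period, which began when the traffic study is submitted on July 26, 2014) gives a deadline of August 21, 2014; done August 1, 2014 — timely.

Yes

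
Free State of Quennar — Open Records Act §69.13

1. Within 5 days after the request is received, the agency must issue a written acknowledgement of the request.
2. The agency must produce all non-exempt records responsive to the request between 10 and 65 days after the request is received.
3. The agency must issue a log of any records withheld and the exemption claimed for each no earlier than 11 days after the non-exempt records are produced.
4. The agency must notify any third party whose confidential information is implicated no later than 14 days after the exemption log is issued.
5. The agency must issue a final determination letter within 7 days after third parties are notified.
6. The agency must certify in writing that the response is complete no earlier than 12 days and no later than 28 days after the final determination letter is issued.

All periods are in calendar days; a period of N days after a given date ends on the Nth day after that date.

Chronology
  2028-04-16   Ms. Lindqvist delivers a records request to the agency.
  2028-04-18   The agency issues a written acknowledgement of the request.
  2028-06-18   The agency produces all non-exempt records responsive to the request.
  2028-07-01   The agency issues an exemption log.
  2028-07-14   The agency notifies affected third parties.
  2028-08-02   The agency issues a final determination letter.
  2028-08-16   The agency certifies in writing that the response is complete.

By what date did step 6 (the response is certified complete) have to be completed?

2028-08-30

Step 6 runs from 2028-08-02, when the final determination letter is issued. The window is 12–28 days after 2028-08-02; it closes on 2028-08-30.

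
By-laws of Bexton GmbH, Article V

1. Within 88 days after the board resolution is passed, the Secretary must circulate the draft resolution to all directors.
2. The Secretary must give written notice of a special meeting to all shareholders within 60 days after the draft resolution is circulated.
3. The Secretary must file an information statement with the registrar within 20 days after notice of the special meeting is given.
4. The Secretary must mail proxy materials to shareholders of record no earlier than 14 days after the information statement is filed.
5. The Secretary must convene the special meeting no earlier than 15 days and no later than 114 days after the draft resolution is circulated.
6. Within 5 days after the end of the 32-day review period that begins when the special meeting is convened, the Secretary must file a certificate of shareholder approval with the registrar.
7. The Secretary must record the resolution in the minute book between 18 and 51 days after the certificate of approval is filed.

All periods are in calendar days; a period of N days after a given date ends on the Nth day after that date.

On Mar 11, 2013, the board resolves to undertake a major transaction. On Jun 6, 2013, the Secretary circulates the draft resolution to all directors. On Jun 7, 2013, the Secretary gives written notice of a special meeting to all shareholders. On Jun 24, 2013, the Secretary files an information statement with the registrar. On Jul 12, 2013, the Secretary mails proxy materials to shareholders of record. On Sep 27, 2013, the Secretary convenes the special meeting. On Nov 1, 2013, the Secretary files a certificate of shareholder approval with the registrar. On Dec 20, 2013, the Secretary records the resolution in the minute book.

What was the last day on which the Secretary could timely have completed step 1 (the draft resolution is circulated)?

Step 1 runs from Mar 11, 2013, when the board resolution is passed. 88 days after Mar 11, 2013 is Jun 7, 2013.

Jun 7, 2013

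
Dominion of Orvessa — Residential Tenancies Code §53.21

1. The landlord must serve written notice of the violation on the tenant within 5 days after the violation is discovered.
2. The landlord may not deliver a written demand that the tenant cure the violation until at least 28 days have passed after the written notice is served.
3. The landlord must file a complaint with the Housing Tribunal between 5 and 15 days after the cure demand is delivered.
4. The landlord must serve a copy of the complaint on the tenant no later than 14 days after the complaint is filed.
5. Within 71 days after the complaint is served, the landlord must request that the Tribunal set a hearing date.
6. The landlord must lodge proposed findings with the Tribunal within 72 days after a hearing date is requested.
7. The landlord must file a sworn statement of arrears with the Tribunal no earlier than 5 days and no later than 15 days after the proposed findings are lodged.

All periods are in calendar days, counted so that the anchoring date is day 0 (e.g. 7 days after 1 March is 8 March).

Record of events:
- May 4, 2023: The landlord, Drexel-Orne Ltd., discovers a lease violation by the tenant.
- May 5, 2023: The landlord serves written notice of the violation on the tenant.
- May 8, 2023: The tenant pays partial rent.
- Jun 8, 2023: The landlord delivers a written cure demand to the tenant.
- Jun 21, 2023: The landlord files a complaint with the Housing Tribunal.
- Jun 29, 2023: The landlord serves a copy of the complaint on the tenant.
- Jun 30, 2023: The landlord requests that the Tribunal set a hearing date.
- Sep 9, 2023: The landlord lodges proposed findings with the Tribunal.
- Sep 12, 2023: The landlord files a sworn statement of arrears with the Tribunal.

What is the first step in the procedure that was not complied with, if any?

Step 7

Step 1 — counting 5 days from May 4, 2023 (when the violation is discovered) gives a deadline of May 9, 2023; completed May 5, 2023, before the deadline.
Step 2 — must wait 28 days from May 5, 2023 (when the written notice is served), so not before Jun 2, 2023; done Jun 8, 2023 — permitted.
Step 3 — 5 and 15 days from Jun 8, 2023 (when the cure demand is delivered) are Jun 13, 2023 and Jun 23, 2023 respectively; done Jun 21, 2023 — within the window.
Step 4 — counting 14 days from Jun 21, 2023 (when the complaint is filed) gives a deadline of Jul 5, 2023; done Jun 29, 2023 — timely.
Step 5 — counting 71 days from Jun 29, 2023 (when the complaint is served) gives a deadline of Sep 8, 2023; Jun 30, 2023 is within that limit.
Step 6 — counting 72 days from Jun 30, 2023 (when a hearing date is requested) gives a deadline of Sep 10, 2023; done Sep 9, 2023 — timely.
Step 7 — 5 and 15 days from Sep 9, 2023 (when the proposed findings are lodged) are Sep 14, 2023 and Sep 24, 2023 respectively; Sep 12, 2023 is 2 days too early.
No need to go further; step 7 was not satisfied.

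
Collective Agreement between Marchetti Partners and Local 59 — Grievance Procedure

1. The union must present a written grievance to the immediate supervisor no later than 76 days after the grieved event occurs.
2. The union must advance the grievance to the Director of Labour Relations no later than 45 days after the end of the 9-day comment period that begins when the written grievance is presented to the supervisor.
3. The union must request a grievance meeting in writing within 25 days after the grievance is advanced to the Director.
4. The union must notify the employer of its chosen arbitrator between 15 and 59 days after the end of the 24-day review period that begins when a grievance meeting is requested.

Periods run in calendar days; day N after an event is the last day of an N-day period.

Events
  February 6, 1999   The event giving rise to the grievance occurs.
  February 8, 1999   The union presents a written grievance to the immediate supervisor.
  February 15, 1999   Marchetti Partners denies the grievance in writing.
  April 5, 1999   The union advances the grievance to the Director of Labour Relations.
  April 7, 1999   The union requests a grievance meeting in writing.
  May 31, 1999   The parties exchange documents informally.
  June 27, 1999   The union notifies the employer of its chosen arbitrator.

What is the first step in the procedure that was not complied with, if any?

Step 2

Step 1 — counting 76 days from February 6, 1999 (when the grieved event occurs) gives a deadline of April 23, 1999; February 8, 1999 is within that limit.
Step 2 — counting 45 days from February 17, 1999 (end of the 9-day comment period, which began when the written grievance is presented to the supervisor on February 8, 1999) gives a deadline of April 3, 1999; not done until April 5, 1999, 2 days after the deadline.
The procedure was therefore not followed at step 2.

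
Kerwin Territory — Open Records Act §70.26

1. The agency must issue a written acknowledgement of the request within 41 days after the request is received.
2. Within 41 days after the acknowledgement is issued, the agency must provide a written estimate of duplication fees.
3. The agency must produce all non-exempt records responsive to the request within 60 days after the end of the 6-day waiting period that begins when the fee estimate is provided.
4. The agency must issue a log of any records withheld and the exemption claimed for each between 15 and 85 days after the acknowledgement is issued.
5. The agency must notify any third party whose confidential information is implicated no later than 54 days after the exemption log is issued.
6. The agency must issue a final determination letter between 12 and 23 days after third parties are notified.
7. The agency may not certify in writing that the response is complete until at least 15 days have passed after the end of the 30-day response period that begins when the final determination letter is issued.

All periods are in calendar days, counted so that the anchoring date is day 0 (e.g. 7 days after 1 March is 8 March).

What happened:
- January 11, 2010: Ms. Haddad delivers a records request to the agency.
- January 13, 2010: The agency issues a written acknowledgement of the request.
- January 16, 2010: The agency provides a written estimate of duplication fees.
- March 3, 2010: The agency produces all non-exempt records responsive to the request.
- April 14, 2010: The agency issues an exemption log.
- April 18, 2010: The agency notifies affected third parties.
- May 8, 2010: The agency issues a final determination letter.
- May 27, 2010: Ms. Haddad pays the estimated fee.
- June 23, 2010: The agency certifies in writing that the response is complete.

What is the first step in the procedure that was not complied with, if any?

Step 1 — counting 41 days from January 11, 2010 (when the request is received) gives a deadline of February 21, 2010; done January 13, 2010 — timely.
Step 2 — counting 41 days from January 13, 2010 (when the acknowledgement is issued) gives a deadline of February 23, 2010; done January 16, 2010 — timely.
Step 3 — counting 60 days from January 22, 2010 (end of the 6-day waiting period, which began when the fee estimate is provided on January 16, 2010) gives a deadline of March 23, 2010; March 3, 2010 is within that limit.
Step 4 — 15 and 85 days from January 13, 2010 (when the acknowledgement is issued) are January 28, 2010 and April 8, 2010 respectively; April 14, 2010 is 6 days past the end of the window.

Step 4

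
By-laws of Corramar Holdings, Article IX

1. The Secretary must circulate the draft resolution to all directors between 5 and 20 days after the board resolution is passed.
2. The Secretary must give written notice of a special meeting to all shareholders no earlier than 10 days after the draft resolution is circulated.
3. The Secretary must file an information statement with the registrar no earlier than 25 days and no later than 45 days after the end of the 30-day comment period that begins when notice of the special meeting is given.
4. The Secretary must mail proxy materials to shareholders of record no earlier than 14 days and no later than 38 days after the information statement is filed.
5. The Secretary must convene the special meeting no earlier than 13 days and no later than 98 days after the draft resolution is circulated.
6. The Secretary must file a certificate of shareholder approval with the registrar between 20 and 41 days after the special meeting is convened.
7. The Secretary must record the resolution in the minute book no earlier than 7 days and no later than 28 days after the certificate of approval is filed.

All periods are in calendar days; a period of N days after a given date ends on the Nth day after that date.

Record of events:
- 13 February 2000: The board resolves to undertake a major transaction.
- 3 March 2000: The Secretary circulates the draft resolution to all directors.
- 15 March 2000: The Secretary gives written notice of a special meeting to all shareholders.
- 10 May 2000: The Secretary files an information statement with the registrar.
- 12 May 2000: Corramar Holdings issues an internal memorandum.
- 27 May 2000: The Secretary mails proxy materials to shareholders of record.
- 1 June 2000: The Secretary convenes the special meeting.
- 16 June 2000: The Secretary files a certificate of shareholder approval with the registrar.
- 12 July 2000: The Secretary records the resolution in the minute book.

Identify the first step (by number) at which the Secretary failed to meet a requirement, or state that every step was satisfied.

(1) the permitted window runs from 13 February 2000 + 5 = 18 February 2000 to 13 February 2000 + 20 = 4 March 2000; 3 March 2000 falls inside that range.
(2) permitted from 3 March 2000 + 10 days = 13 March 2000 onward; done 15 March 2000, after the minimum wait.
(3) the permitted window runs from 14 April 2000 + 25 = 9 May 2000 to 14 April 2000 + 45 = 29 May 2000; done 10 May 2000 — within the window.
(4) the permitted window runs from 10 May 2000 + 14 = 24 May 2000 to 10 May 2000 + 38 = 17 June 2000; done 27 May 2000 — within the window.
(5) the permitted window runs from 3 March 2000 + 13 = 16 March 2000 to 3 March 2000 + 98 = 9 June 2000; done 1 June 2000, which is between those dates.
(6) the permitted window runs from 1 June 2000 + 20 = 21 June 2000 to 1 June 2000 + 41 = 12 July 2000; done 16 June 2000 — 5 days before the window opened.

Step 6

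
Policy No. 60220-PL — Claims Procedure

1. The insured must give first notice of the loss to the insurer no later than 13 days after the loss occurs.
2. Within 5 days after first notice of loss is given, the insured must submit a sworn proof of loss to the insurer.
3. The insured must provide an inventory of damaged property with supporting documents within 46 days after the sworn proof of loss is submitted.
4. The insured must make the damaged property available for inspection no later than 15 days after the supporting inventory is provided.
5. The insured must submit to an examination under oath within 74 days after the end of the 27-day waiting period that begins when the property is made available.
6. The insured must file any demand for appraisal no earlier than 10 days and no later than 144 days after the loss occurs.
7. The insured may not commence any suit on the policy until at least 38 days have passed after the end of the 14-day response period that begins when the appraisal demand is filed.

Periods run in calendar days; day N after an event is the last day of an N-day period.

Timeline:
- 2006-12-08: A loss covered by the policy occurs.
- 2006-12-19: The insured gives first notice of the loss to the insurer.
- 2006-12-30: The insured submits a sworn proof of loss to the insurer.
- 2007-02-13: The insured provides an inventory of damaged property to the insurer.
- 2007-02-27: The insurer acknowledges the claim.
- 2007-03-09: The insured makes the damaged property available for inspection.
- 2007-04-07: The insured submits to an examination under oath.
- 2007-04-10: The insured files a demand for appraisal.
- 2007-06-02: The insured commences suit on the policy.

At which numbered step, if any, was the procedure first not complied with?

Step 2

(1) due by 2006-12-08 + 13 days = 2006-12-21; 2006-12-19 is within that limit.
(2) due by 2006-12-19 + 5 days = 2006-12-24; not done until 2006-12-30, 6 days after the deadline.
No need to go further; step 2 was not satisfied.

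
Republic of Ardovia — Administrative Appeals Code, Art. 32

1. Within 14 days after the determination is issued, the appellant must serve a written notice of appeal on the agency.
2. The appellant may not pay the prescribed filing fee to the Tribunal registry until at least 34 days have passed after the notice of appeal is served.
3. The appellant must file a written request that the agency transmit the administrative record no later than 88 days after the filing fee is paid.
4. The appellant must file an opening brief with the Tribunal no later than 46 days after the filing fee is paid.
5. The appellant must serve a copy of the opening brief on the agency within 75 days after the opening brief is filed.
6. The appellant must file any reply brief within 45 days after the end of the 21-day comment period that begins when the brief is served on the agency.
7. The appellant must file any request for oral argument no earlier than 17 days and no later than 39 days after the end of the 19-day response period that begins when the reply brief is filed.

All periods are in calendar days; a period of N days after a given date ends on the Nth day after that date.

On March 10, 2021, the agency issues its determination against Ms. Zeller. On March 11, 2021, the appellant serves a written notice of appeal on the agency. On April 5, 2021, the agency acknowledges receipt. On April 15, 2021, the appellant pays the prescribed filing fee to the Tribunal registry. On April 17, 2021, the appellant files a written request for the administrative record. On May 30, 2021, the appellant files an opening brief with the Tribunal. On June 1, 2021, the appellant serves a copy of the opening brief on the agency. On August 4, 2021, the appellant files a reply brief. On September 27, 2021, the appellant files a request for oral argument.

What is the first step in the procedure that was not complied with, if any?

None — every step was satisfied

(1) due by March 10, 2021 + 14 days = March 24, 2021; completed March 11, 2021, before the deadline.
(2) permitted from March 11, 2021 + 34 days = April 14, 2021 onward; April 15, 2021 is on or after that date.
(3) due by April 15, 2021 + 88 days = July 12, 2021; completed April 17, 2021, before the deadline.
(4) due by April 15, 2021 + 46 days = May 31, 2021; completed May 30, 2021, before the deadline.
(5) due by May 30, 2021 + 75 days = August 13, 2021; done June 1, 2021 — timely.
(6) due by June 22, 2021 + 45 days = August 6, 2021; completed August 4, 2021, before the deadline.
(7) the permitted window runs from August 23, 2021 + 17 = September 9, 2021 to August 23, 2021 + 39 = October 1, 2021; September 27, 2021 falls inside that range.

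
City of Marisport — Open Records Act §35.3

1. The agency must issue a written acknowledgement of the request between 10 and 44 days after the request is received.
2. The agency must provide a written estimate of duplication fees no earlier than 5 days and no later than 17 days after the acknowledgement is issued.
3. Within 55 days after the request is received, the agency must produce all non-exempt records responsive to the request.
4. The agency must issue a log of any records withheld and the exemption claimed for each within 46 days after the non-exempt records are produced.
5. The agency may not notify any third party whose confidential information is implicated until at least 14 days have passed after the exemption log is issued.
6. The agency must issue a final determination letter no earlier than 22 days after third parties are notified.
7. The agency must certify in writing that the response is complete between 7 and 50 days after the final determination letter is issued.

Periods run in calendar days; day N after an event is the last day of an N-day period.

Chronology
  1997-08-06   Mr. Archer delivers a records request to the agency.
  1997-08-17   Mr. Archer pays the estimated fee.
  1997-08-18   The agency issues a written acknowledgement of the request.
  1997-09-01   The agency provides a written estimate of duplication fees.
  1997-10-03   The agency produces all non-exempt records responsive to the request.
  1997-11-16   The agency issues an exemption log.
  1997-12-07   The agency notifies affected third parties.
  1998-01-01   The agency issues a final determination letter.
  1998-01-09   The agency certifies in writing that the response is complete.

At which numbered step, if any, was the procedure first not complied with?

Step 3

Step 1: the window is 10–44 days after 1997-08-06 (when the request is received), so 1997-08-16 through 1997-09-19; 1997-08-18 falls inside that range.
Step 2: the window is 5–17 days after 1997-08-18 (when the acknowledgement is issued), so 1997-08-23 through 1997-09-04; done 1997-09-01, which is between those dates.
Step 3: 55 days after 1997-08-06 (when the request is received) is 1997-09-30; not done until 1997-10-03, 3 days after the deadline.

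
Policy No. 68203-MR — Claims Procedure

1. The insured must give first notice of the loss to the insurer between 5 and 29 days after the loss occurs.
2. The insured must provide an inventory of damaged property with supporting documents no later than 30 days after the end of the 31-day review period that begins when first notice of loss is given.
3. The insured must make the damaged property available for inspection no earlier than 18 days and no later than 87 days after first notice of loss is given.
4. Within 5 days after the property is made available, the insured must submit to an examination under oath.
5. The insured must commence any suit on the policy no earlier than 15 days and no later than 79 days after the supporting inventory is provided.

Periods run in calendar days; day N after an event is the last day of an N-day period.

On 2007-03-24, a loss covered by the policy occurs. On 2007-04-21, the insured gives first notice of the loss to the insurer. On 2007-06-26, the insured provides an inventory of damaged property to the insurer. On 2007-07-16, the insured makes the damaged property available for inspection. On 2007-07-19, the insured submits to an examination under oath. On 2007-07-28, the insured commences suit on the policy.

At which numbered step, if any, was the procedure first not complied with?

Step 1: the window is 5–29 days after 2007-03-24 (when the loss occurs), so 2007-03-29 through 2007-04-22; done 2007-04-21, which is between those dates.
Step 2: 30 days after 2007-05-22 (end of the 31-day review period, which began when first notice of loss is given on 2007-04-21) is 2007-06-21; not done until 2007-06-26, 5 days after the deadline.

Step 2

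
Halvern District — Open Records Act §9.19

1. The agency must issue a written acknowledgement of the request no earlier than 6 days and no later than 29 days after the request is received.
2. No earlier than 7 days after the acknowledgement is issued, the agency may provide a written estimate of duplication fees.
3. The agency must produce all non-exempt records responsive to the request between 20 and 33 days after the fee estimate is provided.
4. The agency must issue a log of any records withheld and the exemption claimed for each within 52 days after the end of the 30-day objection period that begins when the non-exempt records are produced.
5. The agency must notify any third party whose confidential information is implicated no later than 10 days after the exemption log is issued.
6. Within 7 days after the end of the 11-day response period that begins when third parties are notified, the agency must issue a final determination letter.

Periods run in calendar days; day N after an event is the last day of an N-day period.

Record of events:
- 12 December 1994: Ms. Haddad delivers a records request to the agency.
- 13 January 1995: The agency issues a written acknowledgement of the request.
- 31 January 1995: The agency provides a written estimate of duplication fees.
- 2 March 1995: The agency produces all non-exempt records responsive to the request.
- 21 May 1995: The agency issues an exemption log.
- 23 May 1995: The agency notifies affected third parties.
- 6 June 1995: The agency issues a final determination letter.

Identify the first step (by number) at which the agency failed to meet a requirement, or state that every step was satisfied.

Step 1

Step 1: the window is 6–29 days after 12 December 1994 (when the request is received), so 18 December 1994 through 10 January 1995; 13 January 1995 is 3 days past the end of the window.
No need to go further; step 1 was not satisfied.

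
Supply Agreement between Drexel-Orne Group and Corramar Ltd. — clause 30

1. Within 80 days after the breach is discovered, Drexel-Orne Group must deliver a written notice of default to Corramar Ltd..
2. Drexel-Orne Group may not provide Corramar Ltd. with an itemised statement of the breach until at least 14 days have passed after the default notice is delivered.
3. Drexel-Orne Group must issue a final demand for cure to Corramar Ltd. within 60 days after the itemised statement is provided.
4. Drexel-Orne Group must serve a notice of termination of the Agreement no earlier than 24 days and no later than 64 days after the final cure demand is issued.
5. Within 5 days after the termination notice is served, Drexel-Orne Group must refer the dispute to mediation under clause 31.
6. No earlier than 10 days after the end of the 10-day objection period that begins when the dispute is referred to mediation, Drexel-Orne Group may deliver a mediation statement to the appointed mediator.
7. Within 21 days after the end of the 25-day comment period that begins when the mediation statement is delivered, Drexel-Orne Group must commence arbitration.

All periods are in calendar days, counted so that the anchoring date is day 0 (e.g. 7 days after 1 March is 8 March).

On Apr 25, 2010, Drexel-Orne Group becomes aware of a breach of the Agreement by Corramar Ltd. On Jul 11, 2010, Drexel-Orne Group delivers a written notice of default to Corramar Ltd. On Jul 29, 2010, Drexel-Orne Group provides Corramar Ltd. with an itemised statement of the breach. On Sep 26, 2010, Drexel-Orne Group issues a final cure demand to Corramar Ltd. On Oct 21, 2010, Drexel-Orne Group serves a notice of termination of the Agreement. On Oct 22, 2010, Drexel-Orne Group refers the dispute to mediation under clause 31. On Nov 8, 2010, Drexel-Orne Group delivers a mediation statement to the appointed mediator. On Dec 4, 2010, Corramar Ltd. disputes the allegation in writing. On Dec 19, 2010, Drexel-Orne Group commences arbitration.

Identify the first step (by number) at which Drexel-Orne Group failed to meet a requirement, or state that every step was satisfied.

(1) due by Apr 25, 2010 + 80 days = Jul 14, 2010; done Jul 11, 2010 — timely.
(2) permitted from Jul 11, 2010 + 14 days = Jul 25, 2010 onward; done Jul 29, 2010 — permitted.
(3) due by Jul 29, 2010 + 60 days = Sep 27, 2010; Sep 26, 2010 is within that limit.
(4) the permitted window runs from Sep 26, 2010 + 24 = Oct 20, 2010 to Sep 26, 2010 + 64 = Nov 29, 2010; done Oct 21, 2010 — within the window.
(5) due by Oct 21, 2010 + 5 days = Oct 26, 2010; done Oct 22, 2010 — timely.
(6) permitted from Nov 1, 2010 + 10 days = Nov 11, 2010 onward; acted on Nov 8, 2010, 3 days prematurely.

Step 6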